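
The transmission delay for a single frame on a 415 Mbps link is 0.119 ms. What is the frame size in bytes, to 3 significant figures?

6170 bytes

L = R × t_tx = 415000000 b/s × 0.000119 s = 49385 bits.
In bytes: 49385 / 8 = 6170 bytes.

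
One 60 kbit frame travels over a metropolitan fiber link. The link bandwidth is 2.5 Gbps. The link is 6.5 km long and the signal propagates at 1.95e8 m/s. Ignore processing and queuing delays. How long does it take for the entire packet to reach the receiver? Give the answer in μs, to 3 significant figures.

57.3 μs

L = 60000 bits.
Transmission delay = L/R = 60000 / 2500000000 = 24 μs.
Propagation delay = d/s = 6500 m / 195000000 m/s = 33.3333 μs.
Total = 57.3 μs.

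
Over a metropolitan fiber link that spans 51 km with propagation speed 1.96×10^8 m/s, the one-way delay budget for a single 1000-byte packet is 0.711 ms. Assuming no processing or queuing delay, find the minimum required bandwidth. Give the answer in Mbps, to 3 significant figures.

L = 8000 bits.
Propagation delay = 51000 / 196000000 = 0.260204 ms.
Transmission budget = 0.711 − 0.260204 = 0.450796 ms.
R ≥ L / t_tx = 8000 bits / 0.000450796 s = 17.7 Mbps.

17.7 Mbps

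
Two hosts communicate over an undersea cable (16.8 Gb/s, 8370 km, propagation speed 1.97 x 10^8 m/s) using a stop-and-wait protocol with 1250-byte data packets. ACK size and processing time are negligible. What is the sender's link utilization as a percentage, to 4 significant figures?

0.0007005 %

t_tx = L/R = 10000/16800000000 = 5.95238e-07 s.
t_prop = 8370000/197000000 = 0.0424873 s; RTT = 0.0849746 s.
Cycle = t_tx + RTT = 0.0849752 s.
Utilization = t_tx / cycle = 5.95238e-07/0.0849752 = 0.0007005 %.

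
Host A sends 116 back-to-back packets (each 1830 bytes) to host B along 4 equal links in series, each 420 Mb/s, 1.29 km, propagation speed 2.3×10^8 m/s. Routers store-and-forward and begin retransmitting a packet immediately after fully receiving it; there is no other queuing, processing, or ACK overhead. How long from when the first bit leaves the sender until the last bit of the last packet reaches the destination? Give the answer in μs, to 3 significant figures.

Per-hop transmission t_tx = L/R = 14640/420000000 = 34.8571 μs.
Per-hop propagation t_prop = 1290/2.3e+08 = 5.6087 μs.
Pipeline fill: first packet needs 4·t_tx to clear all hops; remaining 115 packets each add one t_tx.
Total = (4+116-1)·t_tx + 4·t_prop = 119·34.8571 + 4·5.6087 = 4170 μs.

4170 μs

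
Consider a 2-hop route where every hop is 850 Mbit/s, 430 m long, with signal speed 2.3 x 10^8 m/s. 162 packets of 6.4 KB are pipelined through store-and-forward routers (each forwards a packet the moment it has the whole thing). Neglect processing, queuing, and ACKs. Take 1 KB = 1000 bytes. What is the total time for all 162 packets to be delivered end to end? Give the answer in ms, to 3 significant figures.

9.82 ms

Per-hop transmission t_tx = L/R = 51200/850000000 = 0.0602353 ms.
Per-hop propagation t_prop = 430/2.3e+08 = 0.00186957 ms.
Pipeline fill: first packet needs 2·t_tx to clear all hops; remaining 161 packets each add one t_tx.
Total = (2+162-1)·t_tx + 2·t_prop = 163·0.0602353 + 2·0.00186957 = 9.82 ms.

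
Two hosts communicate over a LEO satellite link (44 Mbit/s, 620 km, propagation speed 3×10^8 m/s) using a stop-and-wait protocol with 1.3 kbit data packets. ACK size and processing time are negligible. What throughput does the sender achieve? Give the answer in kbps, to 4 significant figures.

312.3 kbps

t_tx = L/R = 1300/44000000 = 2.95455e-05 s.
t_prop = 620000/300000000 = 0.00206667 s; RTT = 0.00413333 s.
Cycle = t_tx + RTT = 0.00416288 s.
Throughput = L / cycle = 1300 / 0.00416288 = 312.3 kbps.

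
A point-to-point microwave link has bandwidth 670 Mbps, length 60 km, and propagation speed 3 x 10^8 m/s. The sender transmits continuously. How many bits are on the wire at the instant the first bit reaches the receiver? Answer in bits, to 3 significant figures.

134000 bits

Propagation delay = 60000 / 300000000 = 0.0002 s.
BDP = R × t_prop = 670000000 × 0.0002 = 134000 bits.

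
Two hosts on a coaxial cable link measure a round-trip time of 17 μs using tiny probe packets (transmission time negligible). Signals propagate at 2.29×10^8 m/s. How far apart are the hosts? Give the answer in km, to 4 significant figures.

One-way propagation = RTT/2 = 8.5 μs.
d = s × t = 229000000 × 8.5e-06 = 1.947 km.

1.947 km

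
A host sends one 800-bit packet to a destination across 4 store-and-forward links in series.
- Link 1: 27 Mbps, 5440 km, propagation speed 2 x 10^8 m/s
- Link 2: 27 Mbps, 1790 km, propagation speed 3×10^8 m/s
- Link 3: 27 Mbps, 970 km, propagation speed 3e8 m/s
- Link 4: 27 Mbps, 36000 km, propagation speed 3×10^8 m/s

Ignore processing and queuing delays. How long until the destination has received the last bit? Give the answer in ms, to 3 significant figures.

157 ms

Transmission delay per hop = L/R = 800/27000000 = 0.0296296 ms; 4 hops → 0.118519 ms.
Propagation delays (d/s per hop): 27.2, 5.96667, 3.23333, 120 ms; sum = 156.4 ms.
End-to-end = 157 ms.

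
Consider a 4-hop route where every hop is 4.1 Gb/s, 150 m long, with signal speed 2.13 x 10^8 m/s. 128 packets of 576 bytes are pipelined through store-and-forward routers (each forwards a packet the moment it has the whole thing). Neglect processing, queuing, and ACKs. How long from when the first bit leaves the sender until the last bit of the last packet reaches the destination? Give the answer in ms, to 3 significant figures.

Per-hop transmission t_tx = L/R = 4608/4.1e+09 = 0.0011239 ms.
Per-hop propagation t_prop = 150/213000000 = 0.000704225 ms.
Pipeline fill: first packet needs 4·t_tx to clear all hops; remaining 127 packets each add one t_tx.
Total = (4+128-1)·t_tx + 4·t_prop = 131·0.0011239 + 4·0.000704225 = 0.150 ms.

0.150 ms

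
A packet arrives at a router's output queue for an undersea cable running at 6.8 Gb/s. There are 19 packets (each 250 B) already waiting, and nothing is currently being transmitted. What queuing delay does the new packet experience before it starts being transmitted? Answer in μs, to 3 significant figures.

Each queued packet: L/R = 2000/6800000000 = 0.294118 μs.
19 queued → 5.58824 μs.
Queuing delay = 5.59 μs.

5.59 μs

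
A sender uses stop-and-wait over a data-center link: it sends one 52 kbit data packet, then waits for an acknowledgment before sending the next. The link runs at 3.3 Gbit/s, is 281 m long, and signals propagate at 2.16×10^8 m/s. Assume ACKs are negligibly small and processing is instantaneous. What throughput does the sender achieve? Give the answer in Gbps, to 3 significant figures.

2.83 Gbps

t_tx = L/R = 52000/3300000000 = 1.57576e-05 s.
t_prop = 281/216000000 = 1.30093e-06 s; RTT = 2.60185e-06 s.
Cycle = t_tx + RTT = 1.83594e-05 s.
Throughput = L / cycle = 52000 / 1.83594e-05 = 2.83 Gbps.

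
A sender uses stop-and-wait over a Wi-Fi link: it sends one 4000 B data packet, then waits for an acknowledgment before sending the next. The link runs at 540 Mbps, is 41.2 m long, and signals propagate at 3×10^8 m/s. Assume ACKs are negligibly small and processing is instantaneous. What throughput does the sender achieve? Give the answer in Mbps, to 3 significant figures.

538 Mbps

t_tx = L/R = 32000/540000000 = 5.92593e-05 s.
t_prop = 41.2/300000000 = 1.37333e-07 s; RTT = 2.74667e-07 s.
Cycle = t_tx + RTT = 5.95339e-05 s.
Throughput = L / cycle = 32000 / 5.95339e-05 = 538 Mbps.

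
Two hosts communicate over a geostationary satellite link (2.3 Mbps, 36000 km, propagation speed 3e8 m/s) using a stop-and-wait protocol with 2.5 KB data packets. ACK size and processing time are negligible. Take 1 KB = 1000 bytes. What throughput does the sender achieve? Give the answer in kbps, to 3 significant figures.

t_tx = L/R = 20000/2300000 = 0.00869565 s.
t_prop = 36000000/300000000 = 0.12 s; RTT = 0.24 s.
Cycle = t_tx + RTT = 0.248696 s.
Throughput = L / cycle = 20000 / 0.248696 = 80.4 kbps.

80.4 kbps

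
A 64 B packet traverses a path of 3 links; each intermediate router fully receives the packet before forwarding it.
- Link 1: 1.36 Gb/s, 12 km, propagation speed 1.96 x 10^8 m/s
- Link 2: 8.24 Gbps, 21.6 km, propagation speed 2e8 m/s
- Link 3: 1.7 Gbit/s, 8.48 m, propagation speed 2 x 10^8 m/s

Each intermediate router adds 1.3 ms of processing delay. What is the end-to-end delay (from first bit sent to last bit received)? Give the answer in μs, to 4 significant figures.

2770 μs

L = 64 × 8 = 512 bits.
Transmission delays (L/R per hop): 0.376471, 0.0621359, 0.301176 μs; sum = 0.739783 μs.
Propagation delays (d/s per hop): 61.2245, 108, 0.0424 μs; sum = 169.267 μs.
Processing at 2 router(s): 2 × 1.3 ms = 2600 μs.
End-to-end = 2770 μs.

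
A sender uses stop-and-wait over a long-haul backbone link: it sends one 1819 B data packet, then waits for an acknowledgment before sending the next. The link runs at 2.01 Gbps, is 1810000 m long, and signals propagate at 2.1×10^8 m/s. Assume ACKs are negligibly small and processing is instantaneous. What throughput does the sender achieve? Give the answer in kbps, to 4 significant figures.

t_tx = L/R = 14552/2.01e+09 = 7.2398e-06 s.
t_prop = 1810000/210000000 = 0.00861905 s; RTT = 0.0172381 s.
Cycle = t_tx + RTT = 0.0172453 s.
Throughput = L / cycle = 14552 / 0.0172453 = 843.8 kbps.

843.8 kbps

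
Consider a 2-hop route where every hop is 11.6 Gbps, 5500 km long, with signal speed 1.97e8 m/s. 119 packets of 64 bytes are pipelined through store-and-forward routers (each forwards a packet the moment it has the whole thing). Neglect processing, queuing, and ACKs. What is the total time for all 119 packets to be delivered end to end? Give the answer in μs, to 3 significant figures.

55800 μs

Per-hop transmission t_tx = L/R = 512/11600000000 = 0.0441379 μs.
Per-hop propagation t_prop = 5500000/197000000 = 27918.8 μs.
Pipeline fill: first packet needs 2·t_tx to clear all hops; remaining 118 packets each add one t_tx.
Total = (2+119-1)·t_tx + 2·t_prop = 120·0.0441379 + 2·27918.8 = 55800 μs.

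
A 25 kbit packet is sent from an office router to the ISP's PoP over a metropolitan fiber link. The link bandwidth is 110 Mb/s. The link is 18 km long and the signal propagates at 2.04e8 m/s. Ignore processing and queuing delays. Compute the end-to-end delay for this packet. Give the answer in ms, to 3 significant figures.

L = 25000 bits.
Transmission delay = L/R = 25000 / 110000000 = 0.227273 ms.
Propagation delay = d/s = 18000 m / 204000000 m/s = 0.0882353 ms.
Total = 0.316 ms.

0.316 ms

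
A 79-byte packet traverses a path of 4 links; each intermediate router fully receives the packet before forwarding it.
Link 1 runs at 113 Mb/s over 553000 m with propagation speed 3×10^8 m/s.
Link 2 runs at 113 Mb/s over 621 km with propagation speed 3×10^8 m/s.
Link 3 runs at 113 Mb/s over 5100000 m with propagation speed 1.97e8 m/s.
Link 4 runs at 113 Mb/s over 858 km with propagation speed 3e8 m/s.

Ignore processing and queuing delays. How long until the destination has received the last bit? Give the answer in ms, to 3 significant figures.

L = 79 × 8 = 632 bits.
Transmission delay per hop = L/R = 632/113000000 = 0.00559292 ms; 4 hops → 0.0223717 ms.
Propagation delays (d/s per hop): 1.84333, 2.07, 25.8883, 2.86 ms; sum = 32.6617 ms.
End-to-end = 32.7 ms.

32.7 ms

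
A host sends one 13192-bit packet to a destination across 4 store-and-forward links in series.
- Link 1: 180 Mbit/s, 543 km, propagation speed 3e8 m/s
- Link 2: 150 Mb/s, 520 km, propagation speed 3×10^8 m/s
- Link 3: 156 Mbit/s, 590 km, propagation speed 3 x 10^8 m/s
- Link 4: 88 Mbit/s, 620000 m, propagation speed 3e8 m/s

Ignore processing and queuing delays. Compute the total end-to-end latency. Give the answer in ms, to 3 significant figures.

7.97 ms

Transmission delays (L/R per hop): 0.0732889, 0.0879467, 0.0845641, 0.149909 ms; sum = 0.395709 ms.
Propagation delays (d/s per hop): 1.81, 1.73333, 1.96667, 2.06667 ms; sum = 7.57667 ms.
End-to-end = 7.97 ms.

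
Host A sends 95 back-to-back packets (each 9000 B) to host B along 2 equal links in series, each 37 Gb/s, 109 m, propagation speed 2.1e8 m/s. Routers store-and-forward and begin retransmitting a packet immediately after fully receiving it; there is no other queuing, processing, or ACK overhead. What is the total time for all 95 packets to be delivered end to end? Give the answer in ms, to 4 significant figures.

Per-hop transmission t_tx = L/R = 72000/37000000000 = 0.00194595 ms.
Per-hop propagation t_prop = 109/210000000 = 0.000519048 ms.
Pipeline fill: first packet needs 2·t_tx to clear all hops; remaining 94 packets each add one t_tx.
Total = (2+95-1)·t_tx + 2·t_prop = 96·0.00194595 + 2·0.000519048 = 0.1878 ms.

0.1878 ms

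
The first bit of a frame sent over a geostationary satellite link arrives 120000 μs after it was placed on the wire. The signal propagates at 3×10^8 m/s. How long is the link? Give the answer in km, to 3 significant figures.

36000 km

d = s × t_prop = 300000000 × 0.12 = 36000 km.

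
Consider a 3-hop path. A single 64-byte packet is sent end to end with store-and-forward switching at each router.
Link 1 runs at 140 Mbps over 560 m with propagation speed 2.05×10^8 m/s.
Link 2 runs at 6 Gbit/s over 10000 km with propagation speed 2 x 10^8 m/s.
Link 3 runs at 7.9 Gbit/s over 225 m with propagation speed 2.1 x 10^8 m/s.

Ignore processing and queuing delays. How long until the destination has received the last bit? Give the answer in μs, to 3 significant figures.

50000 μs

L = 64 × 8 = 512 bits.
Transmission delays (L/R per hop): 3.65714, 0.0853333, 0.0648101 μs; sum = 3.80729 μs.
Propagation delays (d/s per hop): 2.73171, 50000, 1.07143 μs; sum = 50003.8 μs.
End-to-end = 50000 μs.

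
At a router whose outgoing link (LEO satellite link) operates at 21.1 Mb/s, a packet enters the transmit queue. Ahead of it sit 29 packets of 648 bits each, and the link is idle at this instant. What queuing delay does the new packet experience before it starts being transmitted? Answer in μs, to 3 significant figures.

Each queued packet: L/R = 648/21100000 = 30.7109 μs.
29 queued → 890.616 μs.
Queuing delay = 891 μs.

891 μs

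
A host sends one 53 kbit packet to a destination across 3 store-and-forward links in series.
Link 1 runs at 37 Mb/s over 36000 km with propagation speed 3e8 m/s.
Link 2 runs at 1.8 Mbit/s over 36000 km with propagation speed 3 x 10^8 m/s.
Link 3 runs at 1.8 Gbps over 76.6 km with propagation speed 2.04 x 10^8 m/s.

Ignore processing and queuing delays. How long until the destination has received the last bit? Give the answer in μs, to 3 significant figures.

271000 μs

L = 53000 bits.
Transmission delays (L/R per hop): 1432.43, 29444.4, 29.4444 μs; sum = 30906.3 μs.
Propagation delays (d/s per hop): 120000, 120000, 375.49 μs; sum = 240375 μs.
End-to-end = 271000 μs.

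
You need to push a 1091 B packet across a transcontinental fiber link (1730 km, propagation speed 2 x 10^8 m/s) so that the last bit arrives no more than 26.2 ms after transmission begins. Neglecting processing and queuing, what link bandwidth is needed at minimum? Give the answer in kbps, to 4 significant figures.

L = 8728 bits.
Propagation delay = 1730000 / 200000000 = 8.65 ms.
Transmission budget = 26.2 − 8.65 = 17.55 ms.
R ≥ L / t_tx = 8728 bits / 0.01755 s = 497.3 kbps.

497.3 kbps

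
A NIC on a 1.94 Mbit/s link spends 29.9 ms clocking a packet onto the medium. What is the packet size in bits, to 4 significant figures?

58010 bits

L = R × t_tx = 1940000 b/s × 0.0299 s = 58006 bits.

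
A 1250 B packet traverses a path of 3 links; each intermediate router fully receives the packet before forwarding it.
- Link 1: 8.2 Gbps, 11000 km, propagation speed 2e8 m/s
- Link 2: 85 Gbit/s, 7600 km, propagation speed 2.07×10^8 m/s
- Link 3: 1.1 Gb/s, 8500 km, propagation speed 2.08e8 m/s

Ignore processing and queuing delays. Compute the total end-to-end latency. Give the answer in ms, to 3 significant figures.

133 ms

L = 1250 × 8 = 10000 bits.
Transmission delays (L/R per hop): 0.00121951, 0.000117647, 0.00909091 ms; sum = 0.0104281 ms.
Propagation delays (d/s per hop): 55, 36.715, 40.8654 ms; sum = 132.58 ms.
End-to-end = 133 ms.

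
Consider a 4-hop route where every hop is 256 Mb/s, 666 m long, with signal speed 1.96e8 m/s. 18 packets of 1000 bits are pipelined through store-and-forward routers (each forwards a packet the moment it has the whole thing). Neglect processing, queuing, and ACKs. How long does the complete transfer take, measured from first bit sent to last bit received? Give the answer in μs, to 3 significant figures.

95.6 μs

Per-hop transmission t_tx = L/R = 1000/256000000 = 3.90625 μs.
Per-hop propagation t_prop = 666/196000000 = 3.39796 μs.
Pipeline fill: first packet needs 4·t_tx to clear all hops; remaining 17 packets each add one t_tx.
Total = (4+18-1)·t_tx + 4·t_prop = 21·3.90625 + 4·3.39796 = 95.6 μs.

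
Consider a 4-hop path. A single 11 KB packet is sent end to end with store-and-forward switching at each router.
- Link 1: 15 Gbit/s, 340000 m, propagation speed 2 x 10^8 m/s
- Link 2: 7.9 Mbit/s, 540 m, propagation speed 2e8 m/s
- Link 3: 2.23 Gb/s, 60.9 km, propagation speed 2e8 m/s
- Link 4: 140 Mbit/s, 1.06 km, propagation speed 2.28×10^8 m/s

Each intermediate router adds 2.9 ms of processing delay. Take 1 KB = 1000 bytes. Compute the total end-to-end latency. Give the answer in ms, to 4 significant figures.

22.52 ms

L = 88000 bits.
Transmission delays (L/R per hop): 0.00586667, 11.1392, 0.0394619, 0.628571 ms; sum = 11.8131 ms.
Propagation delays (d/s per hop): 1.7, 0.0027, 0.3045, 0.00464912 ms; sum = 2.01185 ms.
Processing at 3 router(s): 3 × 2.9 ms = 8.7 ms.
End-to-end = 22.52 ms.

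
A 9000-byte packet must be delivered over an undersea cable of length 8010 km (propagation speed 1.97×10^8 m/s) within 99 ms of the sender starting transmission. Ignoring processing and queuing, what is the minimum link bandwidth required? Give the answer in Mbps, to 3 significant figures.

L = 72000 bits.
Propagation delay = 8010000 / 197000000 = 40.6599 ms.
Transmission budget = 99 − 40.6599 = 58.3401 ms.
R ≥ L / t_tx = 72000 bits / 0.0583401 s = 1.23 Mbps.

1.23 Mbps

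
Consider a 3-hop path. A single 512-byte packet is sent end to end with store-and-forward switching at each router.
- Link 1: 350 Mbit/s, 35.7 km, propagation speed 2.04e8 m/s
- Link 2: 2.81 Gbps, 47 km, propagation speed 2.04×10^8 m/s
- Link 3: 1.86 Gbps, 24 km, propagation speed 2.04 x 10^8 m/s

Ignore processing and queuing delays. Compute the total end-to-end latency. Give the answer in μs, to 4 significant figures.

538.4 μs

L = 512 × 8 = 4096 bits.
Transmission delays (L/R per hop): 11.7029, 1.45765, 2.20215 μs; sum = 15.3627 μs.
Propagation delays (d/s per hop): 175, 230.392, 117.647 μs; sum = 523.039 μs.
End-to-end = 538.4 μs.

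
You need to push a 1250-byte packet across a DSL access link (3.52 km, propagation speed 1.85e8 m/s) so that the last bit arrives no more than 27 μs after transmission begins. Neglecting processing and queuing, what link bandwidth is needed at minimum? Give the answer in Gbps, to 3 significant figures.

L = 10000 bits.
Propagation delay = 3520 / 185000000 = 19.027 μs.
Transmission budget = 27 − 19.027 = 7.97297 μs.
R ≥ L / t_tx = 10000 bits / 7.97297e-06 s = 1.25 Gbps.

1.25 Gbps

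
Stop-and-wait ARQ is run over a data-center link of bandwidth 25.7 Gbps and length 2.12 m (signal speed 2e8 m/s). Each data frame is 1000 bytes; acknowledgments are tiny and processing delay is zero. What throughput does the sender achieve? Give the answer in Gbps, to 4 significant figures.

24.06 Gbps

t_tx = L/R = 8000/25700000000 = 3.11284e-07 s.
t_prop = 2.12/200000000 = 1.06e-08 s; RTT = 2.12e-08 s.
Cycle = t_tx + RTT = 3.32484e-07 s.
Throughput = L / cycle = 8000 / 3.32484e-07 = 24.06 Gbps.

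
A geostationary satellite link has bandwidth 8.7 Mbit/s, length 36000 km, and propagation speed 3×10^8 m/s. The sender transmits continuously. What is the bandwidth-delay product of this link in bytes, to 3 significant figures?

131000 bytes

Propagation delay = 36000000 / 300000000 = 0.12 s.
BDP = R × t_prop = 8700000 × 0.12 = 1044000 bits.
In bytes: 1044000/8 = 131000 bytes.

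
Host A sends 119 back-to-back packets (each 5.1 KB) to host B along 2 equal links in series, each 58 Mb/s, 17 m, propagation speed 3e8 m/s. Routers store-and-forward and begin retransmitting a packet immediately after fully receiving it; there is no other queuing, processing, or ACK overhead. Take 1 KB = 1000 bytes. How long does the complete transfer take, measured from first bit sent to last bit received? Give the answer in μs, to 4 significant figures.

Per-hop transmission t_tx = L/R = 40800/58000000 = 703.448 μs.
Per-hop propagation t_prop = 17/300000000 = 0.0566667 μs.
Pipeline fill: first packet needs 2·t_tx to clear all hops; remaining 118 packets each add one t_tx.
Total = (2+119-1)·t_tx + 2·t_prop = 120·703.448 + 2·0.0566667 = 84410 μs.

84410 μs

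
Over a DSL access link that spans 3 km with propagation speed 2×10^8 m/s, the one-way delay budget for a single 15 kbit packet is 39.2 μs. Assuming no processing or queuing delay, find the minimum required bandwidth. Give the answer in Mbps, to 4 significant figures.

619.8 Mbps

Propagation delay = 3000 / 200000000 = 15 μs.
Transmission budget = 39.2 − 15 = 24.2 μs.
R ≥ L / t_tx = 15000 bits / 2.42e-05 s = 619.8 Mbps.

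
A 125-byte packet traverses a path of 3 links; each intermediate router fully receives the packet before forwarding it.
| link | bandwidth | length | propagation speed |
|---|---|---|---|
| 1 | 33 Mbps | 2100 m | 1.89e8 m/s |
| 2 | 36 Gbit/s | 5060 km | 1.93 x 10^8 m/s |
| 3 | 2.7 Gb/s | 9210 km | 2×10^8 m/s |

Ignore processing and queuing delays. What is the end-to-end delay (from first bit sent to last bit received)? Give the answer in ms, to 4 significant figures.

72.31 ms

L = 125 × 8 = 1000 bits.
Transmission delays (L/R per hop): 0.030303, 2.77778e-05, 0.00037037 ms; sum = 0.0307012 ms.
Propagation delays (d/s per hop): 0.0111111, 26.2176, 46.05 ms; sum = 72.2787 ms.
End-to-end = 72.31 ms.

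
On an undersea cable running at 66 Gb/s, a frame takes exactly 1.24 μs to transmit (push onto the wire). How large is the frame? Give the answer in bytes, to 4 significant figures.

L = R × t_tx = 66000000000 b/s × 1.24e-06 s = 81840 bits.
In bytes: 81840 / 8 = 10230 bytes.

10230 bytes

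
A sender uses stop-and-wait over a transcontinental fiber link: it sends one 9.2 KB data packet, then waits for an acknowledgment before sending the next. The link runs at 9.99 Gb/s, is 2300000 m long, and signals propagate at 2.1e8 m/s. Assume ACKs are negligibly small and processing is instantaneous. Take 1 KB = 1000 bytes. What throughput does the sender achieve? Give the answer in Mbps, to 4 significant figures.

t_tx = L/R = 73600/9990000000 = 7.36737e-06 s.
t_prop = 2300000/210000000 = 0.0109524 s; RTT = 0.0219048 s.
Cycle = t_tx + RTT = 0.0219121 s.
Throughput = L / cycle = 73600 / 0.0219121 = 3.359 Mbps.

3.359 Mbps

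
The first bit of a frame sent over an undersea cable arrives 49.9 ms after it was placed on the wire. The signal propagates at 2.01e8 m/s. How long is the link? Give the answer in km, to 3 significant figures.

10000 km

d = s × t_prop = 2.01e+08 × 0.0499 = 10000 km.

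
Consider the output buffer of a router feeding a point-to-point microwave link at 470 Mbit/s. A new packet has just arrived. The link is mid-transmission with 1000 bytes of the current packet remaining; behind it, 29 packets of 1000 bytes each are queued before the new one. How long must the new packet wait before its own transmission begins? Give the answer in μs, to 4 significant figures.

510.6 μs

Each queued packet: L/R = 8000/470000000 = 17.0213 μs.
29 queued → 493.617 μs.
Plus remaining 8000 bits of current packet: 17.0213 μs.
Queuing delay = 510.6 μs.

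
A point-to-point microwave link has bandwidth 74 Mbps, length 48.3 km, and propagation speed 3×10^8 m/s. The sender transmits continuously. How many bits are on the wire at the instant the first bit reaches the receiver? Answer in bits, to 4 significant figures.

11910 bits

Propagation delay = 48300 / 300000000 = 0.000161 s.
BDP = R × t_prop = 74000000 × 0.000161 = 11914 bits.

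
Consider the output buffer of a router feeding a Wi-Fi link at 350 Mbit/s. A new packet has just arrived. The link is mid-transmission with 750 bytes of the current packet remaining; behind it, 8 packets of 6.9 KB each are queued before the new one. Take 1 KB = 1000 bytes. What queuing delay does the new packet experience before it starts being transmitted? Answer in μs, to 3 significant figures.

Each queued packet: L/R = 55200/350000000 = 157.714 μs.
8 queued → 1261.71 μs.
Plus remaining 6000 bits of current packet: 17.1429 μs.
Queuing delay = 1280 μs.

1280 μs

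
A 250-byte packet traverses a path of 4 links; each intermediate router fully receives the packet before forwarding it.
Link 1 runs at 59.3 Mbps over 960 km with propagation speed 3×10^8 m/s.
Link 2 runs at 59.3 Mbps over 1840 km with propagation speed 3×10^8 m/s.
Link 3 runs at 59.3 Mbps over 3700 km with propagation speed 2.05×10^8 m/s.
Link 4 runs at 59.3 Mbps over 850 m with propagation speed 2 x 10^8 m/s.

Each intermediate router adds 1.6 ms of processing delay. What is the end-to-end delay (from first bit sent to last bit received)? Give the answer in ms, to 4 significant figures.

32.32 ms

L = 250 × 8 = 2000 bits.
Transmission delay per hop = L/R = 2000/59300000 = 0.0337268 ms; 4 hops → 0.134907 ms.
Propagation delays (d/s per hop): 3.2, 6.13333, 18.0488, 0.00425 ms; sum = 27.3864 ms.
Processing at 3 router(s): 3 × 1.6 ms = 4.8 ms.
End-to-end = 32.32 ms.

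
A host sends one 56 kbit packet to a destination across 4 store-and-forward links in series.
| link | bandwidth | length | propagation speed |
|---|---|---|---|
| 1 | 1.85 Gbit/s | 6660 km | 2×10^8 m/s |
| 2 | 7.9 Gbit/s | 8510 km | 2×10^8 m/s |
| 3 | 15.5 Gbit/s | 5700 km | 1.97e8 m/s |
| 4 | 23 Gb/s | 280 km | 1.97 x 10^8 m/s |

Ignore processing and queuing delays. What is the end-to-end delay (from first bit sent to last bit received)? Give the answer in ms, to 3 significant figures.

L = 56000 bits.
Transmission delays (L/R per hop): 0.0302703, 0.00708861, 0.0036129, 0.00243478 ms; sum = 0.0434066 ms.
Propagation delays (d/s per hop): 33.3, 42.55, 28.934, 1.42132 ms; sum = 106.205 ms.
End-to-end = 106 ms.

106 ms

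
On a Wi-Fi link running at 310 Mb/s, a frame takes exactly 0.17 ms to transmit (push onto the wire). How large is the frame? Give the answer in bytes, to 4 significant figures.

6588 bytes

L = R × t_tx = 310000000 b/s × 0.00017 s = 52700 bits.
In bytes: 52700 / 8 = 6588 bytes.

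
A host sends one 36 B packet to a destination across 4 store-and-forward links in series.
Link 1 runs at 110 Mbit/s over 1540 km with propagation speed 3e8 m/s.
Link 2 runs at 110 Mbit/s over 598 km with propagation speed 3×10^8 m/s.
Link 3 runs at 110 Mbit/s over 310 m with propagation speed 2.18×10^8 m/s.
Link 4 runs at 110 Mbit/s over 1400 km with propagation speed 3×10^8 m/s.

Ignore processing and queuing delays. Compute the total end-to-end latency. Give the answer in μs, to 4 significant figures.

11810 μs

L = 36 × 8 = 288 bits.
Transmission delay per hop = L/R = 288/110000000 = 2.61818 μs; 4 hops → 10.4727 μs.
Propagation delays (d/s per hop): 5133.33, 1993.33, 1.42202, 4666.67 μs; sum = 11794.8 μs.
End-to-end = 11810 μs.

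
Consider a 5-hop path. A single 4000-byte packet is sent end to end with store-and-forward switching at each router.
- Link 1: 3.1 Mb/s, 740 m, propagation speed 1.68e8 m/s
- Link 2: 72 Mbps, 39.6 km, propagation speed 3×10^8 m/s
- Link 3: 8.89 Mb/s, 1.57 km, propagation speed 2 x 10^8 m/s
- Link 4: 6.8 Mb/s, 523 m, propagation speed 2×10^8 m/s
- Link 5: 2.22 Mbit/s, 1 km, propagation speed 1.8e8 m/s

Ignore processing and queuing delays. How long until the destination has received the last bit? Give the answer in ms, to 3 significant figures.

33.6 ms

L = 4000 × 8 = 32000 bits.
Transmission delays (L/R per hop): 10.3226, 0.444444, 3.59955, 4.70588, 14.4144 ms; sum = 33.4869 ms.
Propagation delays (d/s per hop): 0.00440476, 0.132, 0.00785, 0.002615, 0.00555556 ms; sum = 0.152425 ms.
End-to-end = 33.6 ms.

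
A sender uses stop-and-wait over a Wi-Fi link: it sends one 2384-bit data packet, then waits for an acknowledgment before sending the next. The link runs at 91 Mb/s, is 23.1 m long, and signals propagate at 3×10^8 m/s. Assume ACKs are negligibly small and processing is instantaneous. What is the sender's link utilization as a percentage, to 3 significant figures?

99.4 %

t_tx = L/R = 2384/91000000 = 2.61978e-05 s.
t_prop = 23.1/300000000 = 7.7e-08 s; RTT = 1.54e-07 s.
Cycle = t_tx + RTT = 2.63518e-05 s.
Utilization = t_tx / cycle = 2.61978e-05/2.63518e-05 = 99.4 %.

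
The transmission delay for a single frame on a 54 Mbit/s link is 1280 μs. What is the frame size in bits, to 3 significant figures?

L = R × t_tx = 54000000 b/s × 0.00128 s = 69120 bits.

69100 bits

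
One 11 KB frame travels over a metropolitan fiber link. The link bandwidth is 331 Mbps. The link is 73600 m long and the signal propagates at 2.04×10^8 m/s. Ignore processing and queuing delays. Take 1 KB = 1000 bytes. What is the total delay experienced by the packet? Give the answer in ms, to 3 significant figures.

0.627 ms

L = 88000 bits.
Transmission delay = L/R = 88000 / 331000000 = 0.265861 ms.
Propagation delay = d/s = 73600 m / 204000000 m/s = 0.360784 ms.
Total = 0.627 ms.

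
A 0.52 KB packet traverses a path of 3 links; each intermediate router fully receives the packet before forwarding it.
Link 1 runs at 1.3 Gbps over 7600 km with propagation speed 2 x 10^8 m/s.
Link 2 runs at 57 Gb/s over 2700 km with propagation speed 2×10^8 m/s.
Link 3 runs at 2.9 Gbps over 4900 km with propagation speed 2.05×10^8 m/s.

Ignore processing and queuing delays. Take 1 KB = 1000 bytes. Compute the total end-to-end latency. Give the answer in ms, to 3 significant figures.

75.4 ms

L = 4160 bits.
Transmission delays (L/R per hop): 0.0032, 7.29825e-05, 0.00143448 ms; sum = 0.00470747 ms.
Propagation delays (d/s per hop): 38, 13.5, 23.9024 ms; sum = 75.4024 ms.
End-to-end = 75.4 ms.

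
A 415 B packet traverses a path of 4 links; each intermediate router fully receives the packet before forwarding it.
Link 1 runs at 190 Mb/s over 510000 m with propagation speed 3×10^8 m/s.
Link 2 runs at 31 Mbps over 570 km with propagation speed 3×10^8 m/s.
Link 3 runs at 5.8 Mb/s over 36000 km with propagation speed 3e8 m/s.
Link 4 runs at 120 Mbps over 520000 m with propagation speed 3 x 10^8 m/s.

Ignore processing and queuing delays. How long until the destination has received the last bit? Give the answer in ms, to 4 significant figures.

L = 415 × 8 = 3320 bits.
Transmission delays (L/R per hop): 0.0174737, 0.107097, 0.572414, 0.0276667 ms; sum = 0.724651 ms.
Propagation delays (d/s per hop): 1.7, 1.9, 120, 1.73333 ms; sum = 125.333 ms.
End-to-end = 126.1 ms.

126.1 ms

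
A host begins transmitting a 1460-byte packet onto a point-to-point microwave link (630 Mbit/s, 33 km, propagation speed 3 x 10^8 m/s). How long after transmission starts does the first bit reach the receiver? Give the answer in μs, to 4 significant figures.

110.0 μs

First bit experiences only propagation delay: d/s = 33000/300000000 = 110.0 μs.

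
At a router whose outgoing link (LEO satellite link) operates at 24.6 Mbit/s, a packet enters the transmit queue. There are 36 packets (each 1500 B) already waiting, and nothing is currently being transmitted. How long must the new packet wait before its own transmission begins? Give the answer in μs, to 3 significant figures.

17600 μs

Each queued packet: L/R = 12000/24600000 = 487.805 μs.
36 queued → 17561 μs.
Queuing delay = 17600 μs.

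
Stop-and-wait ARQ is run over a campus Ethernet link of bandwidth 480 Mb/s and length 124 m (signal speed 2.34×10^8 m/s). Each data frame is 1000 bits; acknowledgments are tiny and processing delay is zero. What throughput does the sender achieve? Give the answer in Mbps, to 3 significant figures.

t_tx = L/R = 1000/480000000 = 2.08333e-06 s.
t_prop = 124/234000000 = 5.29915e-07 s; RTT = 1.05983e-06 s.
Cycle = t_tx + RTT = 3.14316e-06 s.
Throughput = L / cycle = 1000 / 3.14316e-06 = 318 Mbps.

318 Mbps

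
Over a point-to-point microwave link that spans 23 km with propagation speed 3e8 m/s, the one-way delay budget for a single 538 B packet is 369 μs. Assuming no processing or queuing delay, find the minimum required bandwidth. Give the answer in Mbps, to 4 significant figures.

14.72 Mbps

L = 4304 bits.
Propagation delay = 23000 / 300000000 = 76.6667 μs.
Transmission budget = 369 − 76.6667 = 292.333 μs.
R ≥ L / t_tx = 4304 bits / 0.000292333 s = 14.72 Mbps.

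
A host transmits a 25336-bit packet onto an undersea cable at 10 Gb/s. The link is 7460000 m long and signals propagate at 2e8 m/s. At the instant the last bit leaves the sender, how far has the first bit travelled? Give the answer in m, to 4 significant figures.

t_tx = L/R = 25336/10000000000 = 2.5336e-06 s.
Distance = s × t_tx = 200000000 × 2.5336e-06 = 506.7 m.

506.7 m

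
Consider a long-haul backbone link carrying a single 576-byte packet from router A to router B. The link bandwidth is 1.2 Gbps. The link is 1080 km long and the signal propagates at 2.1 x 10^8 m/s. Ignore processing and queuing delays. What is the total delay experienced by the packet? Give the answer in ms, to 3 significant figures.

5.15 ms

L = 576 × 8 = 4608 bits.
Transmission delay = L/R = 4608 / 1200000000 = 0.00384 ms.
Propagation delay = d/s = 1080000 m / 210000000 m/s = 5.14286 ms.
Total = 5.15 ms.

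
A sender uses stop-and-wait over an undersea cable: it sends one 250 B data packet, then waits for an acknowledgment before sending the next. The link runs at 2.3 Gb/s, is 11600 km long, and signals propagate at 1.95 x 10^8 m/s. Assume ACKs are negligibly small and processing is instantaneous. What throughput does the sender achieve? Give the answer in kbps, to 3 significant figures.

t_tx = L/R = 2000/2300000000 = 8.69565e-07 s.
t_prop = 11600000/195000000 = 0.0594872 s; RTT = 0.118974 s.
Cycle = t_tx + RTT = 0.118975 s.
Throughput = L / cycle = 2000 / 0.118975 = 16.8 kbps.

16.8 kbps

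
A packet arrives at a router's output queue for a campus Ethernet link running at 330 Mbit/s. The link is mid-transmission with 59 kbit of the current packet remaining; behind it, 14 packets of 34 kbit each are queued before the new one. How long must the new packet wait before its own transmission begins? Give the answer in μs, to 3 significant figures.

Each queued packet: L/R = 34000/330000000 = 103.03 μs.
14 queued → 1442.42 μs.
Plus remaining 59000 bits of current packet: 178.788 μs.
Queuing delay = 1620 μs.

1620 μs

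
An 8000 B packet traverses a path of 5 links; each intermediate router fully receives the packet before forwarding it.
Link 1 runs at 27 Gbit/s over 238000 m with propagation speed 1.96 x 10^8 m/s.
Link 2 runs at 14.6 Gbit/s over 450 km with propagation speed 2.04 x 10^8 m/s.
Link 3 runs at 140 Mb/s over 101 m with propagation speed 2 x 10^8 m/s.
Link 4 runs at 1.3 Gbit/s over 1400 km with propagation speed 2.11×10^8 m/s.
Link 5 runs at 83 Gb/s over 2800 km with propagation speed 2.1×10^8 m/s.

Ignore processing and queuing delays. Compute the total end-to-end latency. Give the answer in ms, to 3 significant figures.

L = 8000 × 8 = 64000 bits.
Transmission delays (L/R per hop): 0.00237037, 0.00438356, 0.457143, 0.0492308, 0.000771084 ms; sum = 0.513899 ms.
Propagation delays (d/s per hop): 1.21429, 2.20588, 0.000505, 6.63507, 13.3333 ms; sum = 23.3891 ms.
End-to-end = 23.9 ms.

23.9 ms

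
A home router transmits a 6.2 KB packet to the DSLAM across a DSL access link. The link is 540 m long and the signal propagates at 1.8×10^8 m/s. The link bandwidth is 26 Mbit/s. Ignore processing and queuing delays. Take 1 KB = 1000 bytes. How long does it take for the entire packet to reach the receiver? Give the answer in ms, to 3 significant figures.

L = 49600 bits.
Transmission delay = L/R = 49600 / 26000000 = 1.90769 ms.
Propagation delay = d/s = 540 m / 180000000 m/s = 0.003 ms.
Total = 1.91 ms.

1.91 ms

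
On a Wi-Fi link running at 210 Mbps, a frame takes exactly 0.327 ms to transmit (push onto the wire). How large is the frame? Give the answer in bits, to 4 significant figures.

68670 bits

L = R × t_tx = 210000000 b/s × 0.000327 s = 68670 bits.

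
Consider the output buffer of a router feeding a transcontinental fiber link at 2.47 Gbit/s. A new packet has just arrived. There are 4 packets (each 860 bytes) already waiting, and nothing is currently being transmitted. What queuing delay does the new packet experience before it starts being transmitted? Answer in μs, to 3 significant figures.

Each queued packet: L/R = 6880/2470000000 = 2.78543 μs.
4 queued → 11.1417 μs.
Queuing delay = 11.1 μs.

11.1 μs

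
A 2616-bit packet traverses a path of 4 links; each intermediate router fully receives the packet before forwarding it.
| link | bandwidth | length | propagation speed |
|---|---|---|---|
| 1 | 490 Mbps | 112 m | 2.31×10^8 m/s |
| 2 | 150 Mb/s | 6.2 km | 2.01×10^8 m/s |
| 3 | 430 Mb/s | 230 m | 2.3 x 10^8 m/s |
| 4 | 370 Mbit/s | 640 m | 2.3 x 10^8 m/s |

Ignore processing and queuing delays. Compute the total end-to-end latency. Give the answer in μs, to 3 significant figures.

Transmission delays (L/R per hop): 5.33878, 17.44, 6.08372, 7.07027 μs; sum = 35.9328 μs.
Propagation delays (d/s per hop): 0.484848, 30.8458, 1, 2.78261 μs; sum = 35.1132 μs.
End-to-end = 71.0 μs.

71.0 μs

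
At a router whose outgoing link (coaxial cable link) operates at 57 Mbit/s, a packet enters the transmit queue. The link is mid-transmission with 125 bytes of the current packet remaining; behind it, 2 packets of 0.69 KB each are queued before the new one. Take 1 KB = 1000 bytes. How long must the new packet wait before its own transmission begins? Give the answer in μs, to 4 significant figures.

Each queued packet: L/R = 5520/57000000 = 96.8421 μs.
2 queued → 193.684 μs.
Plus remaining 1000 bits of current packet: 17.5439 μs.
Queuing delay = 211.2 μs.

211.2 μs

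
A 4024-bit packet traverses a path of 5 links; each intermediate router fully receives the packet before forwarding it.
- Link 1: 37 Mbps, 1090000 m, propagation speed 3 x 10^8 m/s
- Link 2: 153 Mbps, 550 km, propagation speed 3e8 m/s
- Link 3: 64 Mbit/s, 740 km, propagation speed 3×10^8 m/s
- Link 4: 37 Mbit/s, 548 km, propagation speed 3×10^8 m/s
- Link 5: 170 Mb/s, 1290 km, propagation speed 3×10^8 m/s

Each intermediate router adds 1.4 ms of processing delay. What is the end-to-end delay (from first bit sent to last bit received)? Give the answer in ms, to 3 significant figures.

20.0 ms

Transmission delays (L/R per hop): 0.108757, 0.0263007, 0.062875, 0.108757, 0.0236706 ms; sum = 0.33036 ms.
Propagation delays (d/s per hop): 3.63333, 1.83333, 2.46667, 1.82667, 4.3 ms; sum = 14.06 ms.
Processing at 4 router(s): 4 × 1.4 ms = 5.6 ms.
End-to-end = 20.0 ms.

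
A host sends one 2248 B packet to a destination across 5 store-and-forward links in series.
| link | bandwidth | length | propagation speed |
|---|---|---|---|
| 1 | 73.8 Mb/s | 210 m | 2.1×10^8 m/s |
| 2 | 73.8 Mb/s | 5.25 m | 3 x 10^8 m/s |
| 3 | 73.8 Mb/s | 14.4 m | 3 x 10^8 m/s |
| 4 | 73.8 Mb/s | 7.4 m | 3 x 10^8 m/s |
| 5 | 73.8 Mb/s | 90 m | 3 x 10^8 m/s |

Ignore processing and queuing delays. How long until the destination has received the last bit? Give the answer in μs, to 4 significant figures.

1220 μs

L = 2248 × 8 = 17984 bits.
Transmission delay per hop = L/R = 17984/73800000 = 243.686 μs; 5 hops → 1218.43 μs.
Propagation delays (d/s per hop): 1, 0.0175, 0.048, 0.0246667, 0.3 μs; sum = 1.39017 μs.
End-to-end = 1220 μs.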